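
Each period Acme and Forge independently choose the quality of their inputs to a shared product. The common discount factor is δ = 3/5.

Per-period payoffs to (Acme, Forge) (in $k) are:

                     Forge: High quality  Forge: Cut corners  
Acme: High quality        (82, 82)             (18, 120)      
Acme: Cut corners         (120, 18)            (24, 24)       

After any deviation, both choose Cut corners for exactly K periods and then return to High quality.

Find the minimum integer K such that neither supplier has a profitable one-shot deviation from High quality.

No profitable deviation requires (82−24)(δ+…+δ^K) ≥ 120−82, i.e. δ+…+δ^K ≥ 19/29 ≈ 0.6552.
With δ = 3/5, the partial sums are K=1: 0.6000, K=2: 0.9600.
K = 2 is the first length at which the sum reaches 0.6552.

2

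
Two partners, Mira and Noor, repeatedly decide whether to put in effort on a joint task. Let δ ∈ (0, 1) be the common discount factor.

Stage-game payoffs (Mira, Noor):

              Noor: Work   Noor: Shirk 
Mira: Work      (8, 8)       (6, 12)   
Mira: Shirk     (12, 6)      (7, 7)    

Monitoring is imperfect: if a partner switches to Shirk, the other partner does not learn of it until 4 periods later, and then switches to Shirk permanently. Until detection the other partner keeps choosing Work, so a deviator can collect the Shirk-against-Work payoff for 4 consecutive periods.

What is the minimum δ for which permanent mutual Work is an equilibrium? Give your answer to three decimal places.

The best deviation is to choose Shirk for all 4 undetected periods, earning 12 each, then 7 forever once detected.
Deviation value: 12(1−δ^4)/(1−δ) + 7δ^4/(1−δ); cooperation value: 8/(1−δ).
IC: 8 ≥ 12(1−δ^4) + 7δ^4 = 12 − 5δ^4.
So δ^4 ≥ 4/5, giving δ ≥ (4/5)^(1/4) ≈ 0.946.

0.946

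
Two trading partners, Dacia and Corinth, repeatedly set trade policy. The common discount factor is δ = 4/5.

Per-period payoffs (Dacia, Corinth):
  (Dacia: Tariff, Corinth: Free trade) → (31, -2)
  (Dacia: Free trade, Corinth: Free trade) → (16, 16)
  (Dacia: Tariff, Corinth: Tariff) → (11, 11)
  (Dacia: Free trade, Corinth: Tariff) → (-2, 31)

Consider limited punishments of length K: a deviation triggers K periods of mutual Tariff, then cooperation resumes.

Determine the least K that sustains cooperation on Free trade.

No profitable deviation requires (16−11)(δ+…+δ^K) ≥ 31−16, i.e. δ+…+δ^K ≥ 3 ≈ 3.0000.
With δ = 4/5, the partial sums are K=1: 0.8000, K=2: 1.4400, …, K=5: 2.6893, K=6: 2.9514, K=7: 3.1611.
K = 7 is the first length at which the sum reaches 3.0000.

7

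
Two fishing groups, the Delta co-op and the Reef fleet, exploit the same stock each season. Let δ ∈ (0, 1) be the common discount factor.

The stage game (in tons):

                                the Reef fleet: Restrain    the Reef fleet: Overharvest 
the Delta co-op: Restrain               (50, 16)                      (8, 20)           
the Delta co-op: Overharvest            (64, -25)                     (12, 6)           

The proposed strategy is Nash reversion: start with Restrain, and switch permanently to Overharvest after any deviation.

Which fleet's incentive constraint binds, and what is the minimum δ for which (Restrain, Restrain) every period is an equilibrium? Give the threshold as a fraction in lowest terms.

the Reef fleet; δ ≥ 2/7

For the Delta co-op: deviation gain 64−50 = 14, per-period punishment loss 50−12 = 38. IC gives δ ≥ 14/52 = 7/26.
For the Reef fleet: gain 4, loss 10 per period, so δ ≥ 4/14 = 2/7.
The tighter constraint is the Reef fleet's, so cooperation needs δ ≥ 2/7.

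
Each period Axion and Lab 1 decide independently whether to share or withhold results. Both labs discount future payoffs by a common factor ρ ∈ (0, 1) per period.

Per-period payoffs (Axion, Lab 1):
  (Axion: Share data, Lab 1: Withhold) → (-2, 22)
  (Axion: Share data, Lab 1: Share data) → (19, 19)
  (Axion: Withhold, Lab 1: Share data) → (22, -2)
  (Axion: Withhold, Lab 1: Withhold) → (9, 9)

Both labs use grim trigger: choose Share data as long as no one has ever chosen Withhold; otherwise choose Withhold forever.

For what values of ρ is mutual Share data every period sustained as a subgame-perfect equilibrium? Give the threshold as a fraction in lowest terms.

3/13

Under grim trigger the critical discount factor is (T−C)/(T−P) with T = 22, C = 19, P = 9.
ρ* = (22−19)/(22−9) = 3/13.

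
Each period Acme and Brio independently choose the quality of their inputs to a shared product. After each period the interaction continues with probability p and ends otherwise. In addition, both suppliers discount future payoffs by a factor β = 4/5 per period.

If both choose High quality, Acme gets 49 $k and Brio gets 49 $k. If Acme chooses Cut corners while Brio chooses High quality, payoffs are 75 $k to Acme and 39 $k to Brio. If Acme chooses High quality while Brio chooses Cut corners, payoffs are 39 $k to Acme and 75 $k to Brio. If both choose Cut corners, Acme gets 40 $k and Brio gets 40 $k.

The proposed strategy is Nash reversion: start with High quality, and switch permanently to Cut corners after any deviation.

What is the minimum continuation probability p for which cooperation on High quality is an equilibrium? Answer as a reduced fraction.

13/14

Expected continuation weight on next period's payoff is β·p = 4/5·p, which plays the role of the discount factor.
Cooperation requires 4/5·p ≥ (75−49)/(75−40) = 26/35, hence p ≥ 13/14.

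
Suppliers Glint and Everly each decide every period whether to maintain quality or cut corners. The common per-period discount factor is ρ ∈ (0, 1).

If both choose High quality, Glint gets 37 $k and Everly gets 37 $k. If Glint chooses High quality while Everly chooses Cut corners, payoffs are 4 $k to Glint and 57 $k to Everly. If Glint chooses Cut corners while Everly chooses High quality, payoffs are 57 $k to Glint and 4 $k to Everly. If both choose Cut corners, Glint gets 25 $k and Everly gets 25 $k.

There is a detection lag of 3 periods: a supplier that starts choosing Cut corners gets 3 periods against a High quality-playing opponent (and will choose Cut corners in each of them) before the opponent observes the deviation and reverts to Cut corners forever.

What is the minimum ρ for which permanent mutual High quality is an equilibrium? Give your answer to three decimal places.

0.855

A deviator earns 57 for 3 periods, then 25 forever; cooperating earns 37 forever. Multiplying the IC by (1−ρ):
37 ≥ 57(1−ρ^3) + 25ρ^3, so 32·ρ^3 ≥ 20 and ρ^3 ≥ 5/8.
ρ ≥ (5/8)^(1/3) ≈ 0.855.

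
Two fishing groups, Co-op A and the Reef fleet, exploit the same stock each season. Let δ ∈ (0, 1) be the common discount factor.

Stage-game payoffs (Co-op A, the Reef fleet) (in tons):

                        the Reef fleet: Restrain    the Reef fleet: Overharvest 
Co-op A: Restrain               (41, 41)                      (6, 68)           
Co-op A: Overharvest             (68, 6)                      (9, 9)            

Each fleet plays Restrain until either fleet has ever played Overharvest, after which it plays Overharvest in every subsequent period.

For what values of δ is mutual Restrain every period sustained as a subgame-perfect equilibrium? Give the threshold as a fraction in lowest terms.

Under grim trigger the critical discount factor is (T−C)/(T−P) with T = 68, C = 41, P = 9.
δ* = (68−41)/(68−9) = 27/59.

27/59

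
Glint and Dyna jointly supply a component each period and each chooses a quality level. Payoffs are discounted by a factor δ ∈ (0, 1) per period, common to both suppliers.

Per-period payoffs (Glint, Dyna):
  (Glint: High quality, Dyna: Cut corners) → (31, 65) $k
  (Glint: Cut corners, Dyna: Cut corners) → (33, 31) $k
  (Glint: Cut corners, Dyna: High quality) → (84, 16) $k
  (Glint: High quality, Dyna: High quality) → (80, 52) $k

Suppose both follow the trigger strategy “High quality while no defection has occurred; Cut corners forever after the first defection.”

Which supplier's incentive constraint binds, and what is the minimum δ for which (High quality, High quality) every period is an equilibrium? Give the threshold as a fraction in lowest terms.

Glint: cooperation gives 80 each period; deviation gives 84 once then 33 forever.
  80/(1−δ) ≥ 84 + 33δ/(1−δ) ⇒ δ ≥ 4/51.
Dyna: cooperation gives 52 each period; deviation gives 65 once then 31 forever.
  δ ≥ 13/34.
Both must hold, so the binding constraint is Dyna's: δ ≥ 13/34.

Dyna; δ ≥ 13/34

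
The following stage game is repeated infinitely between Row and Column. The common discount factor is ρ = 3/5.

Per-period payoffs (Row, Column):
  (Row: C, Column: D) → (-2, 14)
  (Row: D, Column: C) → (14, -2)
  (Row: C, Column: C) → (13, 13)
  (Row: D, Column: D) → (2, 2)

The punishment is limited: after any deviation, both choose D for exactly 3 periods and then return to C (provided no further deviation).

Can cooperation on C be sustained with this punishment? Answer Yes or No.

Yes

Comparing payoff streams over the 4 periods until play realigns: cooperate → 13(1+ρ+…+ρ^3); deviate → 14 + 2(ρ+…+ρ^3).
Cooperation is sustained iff (13−2)(ρ+…+ρ^3) ≥ 14−13.
ρ+…+ρ^3 = 3/5·(1−(3/5)^3)/(1−3/5) = 1.1760, and (14−13)/(13−2) = 0.0909.
1.1760 ≥ 0.0909, so cooperation is sustainable.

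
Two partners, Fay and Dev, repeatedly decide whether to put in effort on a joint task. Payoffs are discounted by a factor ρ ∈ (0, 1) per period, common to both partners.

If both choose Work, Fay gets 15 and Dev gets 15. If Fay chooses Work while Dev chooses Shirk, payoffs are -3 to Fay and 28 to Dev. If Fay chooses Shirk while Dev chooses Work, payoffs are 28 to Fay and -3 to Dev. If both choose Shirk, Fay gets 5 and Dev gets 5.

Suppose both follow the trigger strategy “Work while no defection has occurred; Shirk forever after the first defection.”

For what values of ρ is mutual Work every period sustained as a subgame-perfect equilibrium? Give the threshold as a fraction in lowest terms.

13/23

Cooperation forever yields 15 each period: 15/(1−ρ).
Deviating yields 28 once, then 5 forever: 28 + 5ρ/(1−ρ).
No profitable deviation requires 15/(1−ρ) ≥ 28 + 5ρ/(1−ρ).
Multiplying by (1−ρ): 15 ≥ 28(1−ρ) + 5ρ = 28 − 23ρ.
So 23ρ ≥ 13, i.e. ρ ≥ 13/23.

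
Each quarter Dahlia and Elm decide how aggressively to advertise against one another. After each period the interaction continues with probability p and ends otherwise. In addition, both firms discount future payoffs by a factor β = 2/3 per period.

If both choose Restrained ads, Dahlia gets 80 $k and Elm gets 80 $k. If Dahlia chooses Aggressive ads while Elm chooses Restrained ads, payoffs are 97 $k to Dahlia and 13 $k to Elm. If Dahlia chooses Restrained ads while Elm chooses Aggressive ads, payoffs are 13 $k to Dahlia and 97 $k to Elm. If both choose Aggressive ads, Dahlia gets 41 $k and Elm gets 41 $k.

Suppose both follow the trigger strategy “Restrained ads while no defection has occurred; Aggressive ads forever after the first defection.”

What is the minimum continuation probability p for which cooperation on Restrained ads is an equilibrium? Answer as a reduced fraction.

With continuation probability p and discount β, the effective per-period discount factor is βp.
Grim-trigger IC: βp ≥ (97−80)/(97−41) = 17/56.
So p ≥ (17/56)/(2/3) = 51/112.

51/112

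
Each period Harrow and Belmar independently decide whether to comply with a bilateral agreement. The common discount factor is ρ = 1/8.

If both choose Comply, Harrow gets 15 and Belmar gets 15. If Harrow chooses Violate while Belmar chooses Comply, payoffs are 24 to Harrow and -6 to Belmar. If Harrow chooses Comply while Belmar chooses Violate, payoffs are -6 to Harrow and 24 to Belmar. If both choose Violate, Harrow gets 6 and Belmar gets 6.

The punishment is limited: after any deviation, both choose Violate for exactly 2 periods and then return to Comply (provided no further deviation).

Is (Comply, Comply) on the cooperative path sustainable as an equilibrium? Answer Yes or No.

No

IC: ρ+…+ρ^2 ≥ (24−15)/(15−6) = 1.
At ρ = 1/8: partial sum = 0.1406 < 1.0000. Cooperation not sustainable.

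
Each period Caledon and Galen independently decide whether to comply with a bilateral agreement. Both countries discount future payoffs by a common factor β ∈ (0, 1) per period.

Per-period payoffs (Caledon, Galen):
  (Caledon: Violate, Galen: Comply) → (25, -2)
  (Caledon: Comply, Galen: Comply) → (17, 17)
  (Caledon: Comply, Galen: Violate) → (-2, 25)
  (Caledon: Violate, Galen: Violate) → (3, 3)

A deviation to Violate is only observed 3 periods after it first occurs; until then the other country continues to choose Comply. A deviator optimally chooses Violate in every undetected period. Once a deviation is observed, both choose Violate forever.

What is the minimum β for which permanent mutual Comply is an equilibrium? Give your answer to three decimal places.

0.714

A deviator earns 25 for 3 periods, then 3 forever; cooperating earns 17 forever. Multiplying the IC by (1−β):
17 ≥ 25(1−β^3) + 3β^3, so 22·β^3 ≥ 8 and β^3 ≥ 4/11.
β ≥ (4/11)^(1/3) ≈ 0.714.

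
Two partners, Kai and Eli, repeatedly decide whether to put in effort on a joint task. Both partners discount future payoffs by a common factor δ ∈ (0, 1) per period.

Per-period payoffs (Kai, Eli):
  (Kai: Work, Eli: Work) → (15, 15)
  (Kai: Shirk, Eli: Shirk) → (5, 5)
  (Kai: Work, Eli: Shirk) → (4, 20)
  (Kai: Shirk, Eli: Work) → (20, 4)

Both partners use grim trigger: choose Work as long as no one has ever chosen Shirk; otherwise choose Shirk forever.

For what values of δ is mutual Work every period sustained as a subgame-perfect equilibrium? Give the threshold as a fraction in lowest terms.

1/3

Cooperation forever yields 15 each period: 15/(1−δ).
Deviating yields 20 once, then 5 forever: 20 + 5δ/(1−δ).
No profitable deviation requires 15/(1−δ) ≥ 20 + 5δ/(1−δ).
Multiplying by (1−δ): 15 ≥ 20(1−δ) + 5δ = 20 − 15δ.
So 15δ ≥ 5, i.e. δ ≥ 5/15 = 1/3.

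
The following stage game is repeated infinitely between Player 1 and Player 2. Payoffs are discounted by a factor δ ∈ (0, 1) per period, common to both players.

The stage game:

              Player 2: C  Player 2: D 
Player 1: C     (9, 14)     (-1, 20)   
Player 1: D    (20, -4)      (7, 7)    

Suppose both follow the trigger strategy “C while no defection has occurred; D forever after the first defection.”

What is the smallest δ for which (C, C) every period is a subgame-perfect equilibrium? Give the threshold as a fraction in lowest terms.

Player 1's threshold: (20−9)/(20−7) = 11/13.
Player 2's threshold: (20−14)/(20−7) = 6/13.
11/13 > 6/13, so Player 1 binds and δ* = 11/13.

11/13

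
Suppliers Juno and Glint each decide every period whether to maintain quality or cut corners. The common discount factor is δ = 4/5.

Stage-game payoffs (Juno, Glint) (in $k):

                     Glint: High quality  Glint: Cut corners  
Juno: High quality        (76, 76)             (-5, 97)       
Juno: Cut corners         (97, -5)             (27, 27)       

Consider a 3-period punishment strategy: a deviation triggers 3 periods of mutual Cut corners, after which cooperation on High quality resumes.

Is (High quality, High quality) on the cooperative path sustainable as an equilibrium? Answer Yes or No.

Yes

A one-shot deviation gives 97 now, then 27 for 3 periods, then back to 76.
Gain from deviating: (97−76) today; loss: (76−27) in each of the next 3 periods.
No-deviation condition: (76−27)(δ+…+δ^3) ≥ 97−76, i.e. δ+…+δ^3 ≥ 3/7.
At δ = 4/5: δ+…+δ^3 = 1.9520 ≥ 0.4286.
So cooperation is sustainable.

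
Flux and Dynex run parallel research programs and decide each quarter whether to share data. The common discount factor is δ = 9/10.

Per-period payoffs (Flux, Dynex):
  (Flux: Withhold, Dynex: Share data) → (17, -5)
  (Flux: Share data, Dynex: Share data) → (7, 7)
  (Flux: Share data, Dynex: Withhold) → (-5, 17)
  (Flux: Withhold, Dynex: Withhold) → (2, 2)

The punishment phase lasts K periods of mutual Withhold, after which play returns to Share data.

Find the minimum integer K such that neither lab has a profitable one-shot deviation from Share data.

3

IC: δ(1−δ^K)/(1−δ) ≥ (17−7)/(7−2) = 2.
With δ = 9/10: need 1 − δ^K ≥ 2·(1−9/10)/(9/10), i.e. δ^K ≤ 0.7778.
Since (9/10)^2 = 0.8100 and (9/10)^3 = 0.7290, the smallest such K is 3.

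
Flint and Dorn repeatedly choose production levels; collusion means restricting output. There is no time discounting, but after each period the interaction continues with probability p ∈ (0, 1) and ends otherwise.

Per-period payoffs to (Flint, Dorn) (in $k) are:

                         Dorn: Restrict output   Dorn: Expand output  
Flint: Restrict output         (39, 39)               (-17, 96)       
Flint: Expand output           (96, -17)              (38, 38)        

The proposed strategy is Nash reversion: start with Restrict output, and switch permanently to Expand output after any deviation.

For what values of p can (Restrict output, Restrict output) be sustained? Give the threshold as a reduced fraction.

57/58

With no time discounting, the continuation probability p plays the role of the discount factor.
Grim-trigger IC: 39/(1−p) ≥ 96 + 38p/(1−p) ⇒ p ≥ (96−39)/(96−38) = 57/58.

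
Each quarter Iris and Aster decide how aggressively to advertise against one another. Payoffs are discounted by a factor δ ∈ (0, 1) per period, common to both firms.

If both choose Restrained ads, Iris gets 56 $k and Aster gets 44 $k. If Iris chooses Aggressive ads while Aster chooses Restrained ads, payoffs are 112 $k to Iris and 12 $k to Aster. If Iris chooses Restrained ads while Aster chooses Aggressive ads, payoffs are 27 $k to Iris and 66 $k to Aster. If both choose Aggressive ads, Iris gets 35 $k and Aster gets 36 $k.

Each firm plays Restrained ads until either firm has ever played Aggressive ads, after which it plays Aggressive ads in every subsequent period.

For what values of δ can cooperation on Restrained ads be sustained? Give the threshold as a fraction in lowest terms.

Iris: cooperation gives 56 each period; deviation gives 112 once then 35 forever.
  56/(1−δ) ≥ 112 + 35δ/(1−δ) ⇒ δ ≥ 56/77 = 8/11.
Aster: cooperation gives 44 each period; deviation gives 66 once then 36 forever.
  δ ≥ 22/30 = 11/15.
Both must hold, so the binding constraint is Aster's: δ ≥ 11/15.

11/15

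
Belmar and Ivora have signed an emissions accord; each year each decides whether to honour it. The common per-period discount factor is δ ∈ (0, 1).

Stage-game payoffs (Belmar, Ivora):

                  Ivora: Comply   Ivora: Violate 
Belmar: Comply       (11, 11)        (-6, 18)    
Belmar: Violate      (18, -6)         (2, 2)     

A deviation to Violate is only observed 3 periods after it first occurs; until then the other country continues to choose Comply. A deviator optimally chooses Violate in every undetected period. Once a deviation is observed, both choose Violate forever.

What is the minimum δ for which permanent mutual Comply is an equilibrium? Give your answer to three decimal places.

Deviating for the 3 undetected periods gains 18−11 = 7 per period over cooperation, then loses 11−2 = 9 per period forever once punishment starts.
Gain: 7(1 + δ + … + δ^2); loss: 9·δ^3/(1−δ).
No profitable deviation ⇔ 7(1−δ^3) ≤ 9·δ^3, i.e. δ^3 ≥ 7/(7+9) = 7/16.
Hence δ ≥ (7/16)^(1/3) ≈ 0.759.

0.759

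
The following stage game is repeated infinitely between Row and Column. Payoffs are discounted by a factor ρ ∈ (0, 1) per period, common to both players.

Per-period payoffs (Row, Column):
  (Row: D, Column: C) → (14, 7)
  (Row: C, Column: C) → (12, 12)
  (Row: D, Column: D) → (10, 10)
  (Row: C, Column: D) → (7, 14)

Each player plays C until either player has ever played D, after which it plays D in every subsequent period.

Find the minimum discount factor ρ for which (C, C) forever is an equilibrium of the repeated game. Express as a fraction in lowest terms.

12/(1−ρ) ≥ 14 + 10ρ/(1−ρ)
12 ≥ 14 − 4ρ
ρ ≥ 2/4 = 1/2.

1/2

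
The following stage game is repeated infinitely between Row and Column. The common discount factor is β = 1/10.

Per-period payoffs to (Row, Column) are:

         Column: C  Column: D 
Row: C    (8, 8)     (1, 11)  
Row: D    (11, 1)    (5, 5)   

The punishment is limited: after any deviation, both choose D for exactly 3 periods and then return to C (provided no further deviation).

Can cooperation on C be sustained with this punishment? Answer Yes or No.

No

Comparing payoff streams over the 4 periods until play realigns: cooperate → 8(1+β+…+β^3); deviate → 11 + 5(β+…+β^3).
Cooperation is sustained iff (8−5)(β+…+β^3) ≥ 11−8.
β+…+β^3 = 1/10·(1−(1/10)^3)/(1−1/10) = 0.1110, and (11−8)/(8−5) = 1.0000.
0.1110 < 1.0000, so cooperation is not sustainable.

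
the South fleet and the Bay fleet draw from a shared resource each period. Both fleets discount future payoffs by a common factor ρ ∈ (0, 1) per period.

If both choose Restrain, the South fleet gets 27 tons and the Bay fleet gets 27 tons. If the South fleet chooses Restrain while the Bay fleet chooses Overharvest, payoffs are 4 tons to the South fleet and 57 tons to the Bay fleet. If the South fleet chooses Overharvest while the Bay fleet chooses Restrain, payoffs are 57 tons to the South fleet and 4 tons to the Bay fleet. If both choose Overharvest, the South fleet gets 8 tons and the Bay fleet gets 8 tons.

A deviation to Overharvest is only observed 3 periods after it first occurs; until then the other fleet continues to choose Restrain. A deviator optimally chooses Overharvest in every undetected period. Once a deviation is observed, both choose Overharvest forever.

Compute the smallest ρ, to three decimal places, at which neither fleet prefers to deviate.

0.849

A deviator earns 57 for 3 periods, then 8 forever; cooperating earns 27 forever. Multiplying the IC by (1−ρ):
27 ≥ 57(1−ρ^3) + 8ρ^3, so 49·ρ^3 ≥ 30 and ρ^3 ≥ 30/49.
ρ ≥ (30/49)^(1/3) ≈ 0.849.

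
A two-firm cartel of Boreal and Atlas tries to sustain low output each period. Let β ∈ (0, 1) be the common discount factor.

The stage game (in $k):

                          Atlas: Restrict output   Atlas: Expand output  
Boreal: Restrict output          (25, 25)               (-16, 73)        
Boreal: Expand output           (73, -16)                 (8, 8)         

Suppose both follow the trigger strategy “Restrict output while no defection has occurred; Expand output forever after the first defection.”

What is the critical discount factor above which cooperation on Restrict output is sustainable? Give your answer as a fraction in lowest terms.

48/65

One-period gain from deviating is 73 − 25 = 48. The loss is 25 − 8 = 17 in every subsequent period, with present value 17·β/(1−β).
Deviation is unprofitable when 17·β/(1−β) ≥ 48, i.e. β/(1−β) ≥ 48/17.
Equivalently β ≥ 48/(48+17) = 48/65.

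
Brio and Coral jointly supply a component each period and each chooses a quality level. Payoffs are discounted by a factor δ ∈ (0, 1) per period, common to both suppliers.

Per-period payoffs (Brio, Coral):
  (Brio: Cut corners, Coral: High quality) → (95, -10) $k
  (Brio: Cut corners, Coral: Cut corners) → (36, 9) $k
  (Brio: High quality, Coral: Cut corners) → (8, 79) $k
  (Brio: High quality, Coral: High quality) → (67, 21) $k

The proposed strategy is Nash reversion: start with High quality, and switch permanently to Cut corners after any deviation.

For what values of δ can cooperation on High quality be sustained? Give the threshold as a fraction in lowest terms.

Brio's threshold: (95−67)/(95−36) = 28/59.
Coral's threshold: (79−21)/(79−9) = 29/35.
28/59 < 29/35, so Coral binds and δ* = 29/35.

29/35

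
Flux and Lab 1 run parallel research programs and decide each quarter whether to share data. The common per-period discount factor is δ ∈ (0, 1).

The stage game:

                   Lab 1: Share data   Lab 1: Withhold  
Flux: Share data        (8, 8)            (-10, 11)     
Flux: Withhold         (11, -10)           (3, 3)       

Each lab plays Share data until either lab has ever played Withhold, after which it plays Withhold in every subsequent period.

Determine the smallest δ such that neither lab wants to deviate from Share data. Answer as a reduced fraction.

Cooperation forever yields 8 each period: 8/(1−δ).
Deviating yields 11 once, then 3 forever: 11 + 3δ/(1−δ).
No profitable deviation requires 8/(1−δ) ≥ 11 + 3δ/(1−δ).
Multiplying by (1−δ): 8 ≥ 11(1−δ) + 3δ = 11 − 8δ.
So 8δ ≥ 3, i.e. δ ≥ 3/8.

3/8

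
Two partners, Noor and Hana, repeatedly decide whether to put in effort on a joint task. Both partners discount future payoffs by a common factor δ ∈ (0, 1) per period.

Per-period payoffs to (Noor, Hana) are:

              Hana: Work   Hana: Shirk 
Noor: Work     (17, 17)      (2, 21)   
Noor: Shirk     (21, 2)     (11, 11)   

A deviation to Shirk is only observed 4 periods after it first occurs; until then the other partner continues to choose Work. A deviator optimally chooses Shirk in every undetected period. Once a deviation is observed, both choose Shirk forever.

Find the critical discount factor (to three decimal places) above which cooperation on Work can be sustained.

The best deviation is to choose Shirk for all 4 undetected periods, earning 21 each, then 11 forever once detected.
Deviation value: 21(1−δ^4)/(1−δ) + 11δ^4/(1−δ); cooperation value: 17/(1−δ).
IC: 17 ≥ 21(1−δ^4) + 11δ^4 = 21 − 10δ^4.
So δ^4 ≥ 4/10 = 2/5, giving δ ≥ (2/5)^(1/4) ≈ 0.795.

0.795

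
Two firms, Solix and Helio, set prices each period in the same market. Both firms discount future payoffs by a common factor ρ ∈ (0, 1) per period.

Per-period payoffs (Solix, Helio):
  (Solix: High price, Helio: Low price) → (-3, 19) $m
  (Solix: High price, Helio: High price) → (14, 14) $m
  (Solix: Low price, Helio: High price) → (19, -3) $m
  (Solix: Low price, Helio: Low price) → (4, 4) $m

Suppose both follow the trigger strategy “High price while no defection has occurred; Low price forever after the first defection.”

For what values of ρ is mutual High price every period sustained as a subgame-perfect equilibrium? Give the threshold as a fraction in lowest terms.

1/3

14/(1−ρ) ≥ 19 + 4ρ/(1−ρ)
14 ≥ 19 − 15ρ
ρ ≥ 5/15 = 1/3.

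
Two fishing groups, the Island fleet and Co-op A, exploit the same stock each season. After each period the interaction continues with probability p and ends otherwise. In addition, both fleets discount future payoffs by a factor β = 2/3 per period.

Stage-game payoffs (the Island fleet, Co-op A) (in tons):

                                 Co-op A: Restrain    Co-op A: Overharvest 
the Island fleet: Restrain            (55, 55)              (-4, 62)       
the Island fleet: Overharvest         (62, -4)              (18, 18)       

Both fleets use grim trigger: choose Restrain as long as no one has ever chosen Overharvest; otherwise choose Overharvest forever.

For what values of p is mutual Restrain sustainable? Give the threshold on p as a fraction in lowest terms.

21/88

Expected continuation weight on next period's payoff is β·p = 2/3·p, which plays the role of the discount factor.
Cooperation requires 2/3·p ≥ (62−55)/(62−18) = 7/44, hence p ≥ 21/88.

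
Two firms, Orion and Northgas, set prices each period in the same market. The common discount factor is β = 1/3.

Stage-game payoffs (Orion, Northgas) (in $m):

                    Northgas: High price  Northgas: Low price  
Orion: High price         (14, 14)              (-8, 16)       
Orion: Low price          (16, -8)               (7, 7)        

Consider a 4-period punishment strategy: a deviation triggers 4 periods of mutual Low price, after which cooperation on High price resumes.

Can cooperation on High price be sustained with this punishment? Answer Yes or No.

IC: β+…+β^4 ≥ (16−14)/(14−7) = 2/7.
At β = 1/3: partial sum = 0.4938 ≥ 0.2857. Cooperation sustainable.

Yes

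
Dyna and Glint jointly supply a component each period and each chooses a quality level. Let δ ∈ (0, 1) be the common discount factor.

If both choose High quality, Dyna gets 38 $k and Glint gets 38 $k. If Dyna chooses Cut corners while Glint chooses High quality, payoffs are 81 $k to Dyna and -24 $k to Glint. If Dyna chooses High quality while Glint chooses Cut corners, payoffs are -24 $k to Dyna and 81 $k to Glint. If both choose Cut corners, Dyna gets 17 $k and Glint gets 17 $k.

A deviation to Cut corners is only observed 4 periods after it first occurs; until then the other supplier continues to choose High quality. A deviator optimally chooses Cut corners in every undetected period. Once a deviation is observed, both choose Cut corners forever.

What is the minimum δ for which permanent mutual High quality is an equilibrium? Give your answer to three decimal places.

0.905

Deviating for the 4 undetected periods gains 81−38 = 43 per period over cooperation, then loses 38−17 = 21 per period forever once punishment starts.
Gain: 43(1 + δ + … + δ^3); loss: 21·δ^4/(1−δ).
No profitable deviation ⇔ 43(1−δ^4) ≤ 21·δ^4, i.e. δ^4 ≥ 43/(43+21) = 43/64.
Hence δ ≥ (43/64)^(1/4) ≈ 0.905.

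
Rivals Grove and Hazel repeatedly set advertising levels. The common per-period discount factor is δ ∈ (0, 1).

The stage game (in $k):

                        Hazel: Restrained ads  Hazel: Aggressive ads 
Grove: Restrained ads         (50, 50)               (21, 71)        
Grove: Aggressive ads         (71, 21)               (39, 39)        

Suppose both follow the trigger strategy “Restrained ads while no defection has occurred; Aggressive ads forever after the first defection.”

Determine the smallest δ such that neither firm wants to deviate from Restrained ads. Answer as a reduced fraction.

21/32

Cooperation forever yields 50 each period: 50/(1−δ).
Deviating yields 71 once, then 39 forever: 71 + 39δ/(1−δ).
No profitable deviation requires 50/(1−δ) ≥ 71 + 39δ/(1−δ).
Multiplying by (1−δ): 50 ≥ 71(1−δ) + 39δ = 71 − 32δ.
So 32δ ≥ 21, i.e. δ ≥ 21/32.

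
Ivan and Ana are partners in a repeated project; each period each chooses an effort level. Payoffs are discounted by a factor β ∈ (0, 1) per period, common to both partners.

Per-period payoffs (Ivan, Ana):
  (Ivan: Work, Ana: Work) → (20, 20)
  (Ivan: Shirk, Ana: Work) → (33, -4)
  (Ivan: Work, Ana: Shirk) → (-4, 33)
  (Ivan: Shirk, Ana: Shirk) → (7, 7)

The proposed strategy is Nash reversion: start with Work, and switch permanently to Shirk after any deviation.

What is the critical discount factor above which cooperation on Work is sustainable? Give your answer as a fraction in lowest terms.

1/2

Under grim trigger the critical discount factor is (T−C)/(T−P) with T = 33, C = 20, P = 7.
β* = (33−20)/(33−7) = 13/26 = 1/2.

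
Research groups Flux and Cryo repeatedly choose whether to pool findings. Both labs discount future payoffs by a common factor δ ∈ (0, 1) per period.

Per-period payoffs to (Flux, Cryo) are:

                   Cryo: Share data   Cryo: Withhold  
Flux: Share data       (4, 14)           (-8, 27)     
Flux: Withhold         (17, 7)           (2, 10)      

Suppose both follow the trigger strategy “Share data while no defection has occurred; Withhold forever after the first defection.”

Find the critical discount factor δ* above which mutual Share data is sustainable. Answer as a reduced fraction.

For Flux: deviation gain 17−4 = 13, per-period punishment loss 4−2 = 2. IC gives δ ≥ 13/15.
For Cryo: gain 13, loss 4 per period, so δ ≥ 13/17.
The tighter constraint is Flux's, so cooperation needs δ ≥ 13/15.

13/15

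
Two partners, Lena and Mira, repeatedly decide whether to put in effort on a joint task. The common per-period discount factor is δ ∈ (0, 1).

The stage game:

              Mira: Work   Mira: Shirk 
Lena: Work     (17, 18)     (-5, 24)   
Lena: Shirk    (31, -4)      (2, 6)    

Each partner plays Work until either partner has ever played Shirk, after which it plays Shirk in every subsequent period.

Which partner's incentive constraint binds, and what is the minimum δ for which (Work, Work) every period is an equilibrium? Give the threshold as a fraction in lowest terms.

Lena: cooperation gives 17 each period; deviation gives 31 once then 2 forever.
  17/(1−δ) ≥ 31 + 2δ/(1−δ) ⇒ δ ≥ 14/29.
Mira: cooperation gives 18 each period; deviation gives 24 once then 6 forever.
  δ ≥ 6/18 = 1/3.
Both must hold, so the binding constraint is Lena's: δ ≥ 14/29.

Lena; δ ≥ 14/29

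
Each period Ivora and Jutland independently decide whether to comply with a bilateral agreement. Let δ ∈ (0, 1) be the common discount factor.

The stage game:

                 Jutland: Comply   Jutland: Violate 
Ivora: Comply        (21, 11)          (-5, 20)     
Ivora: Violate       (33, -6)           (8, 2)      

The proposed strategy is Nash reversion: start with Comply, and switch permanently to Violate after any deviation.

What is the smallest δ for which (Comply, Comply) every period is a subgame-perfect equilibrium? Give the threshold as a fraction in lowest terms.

1/2

For Ivora: deviation gain 33−21 = 12, per-period punishment loss 21−8 = 13. IC gives δ ≥ 12/25.
For Jutland: gain 9, loss 9 per period, so δ ≥ 9/18 = 1/2.
The tighter constraint is Jutland's, so cooperation needs δ ≥ 1/2.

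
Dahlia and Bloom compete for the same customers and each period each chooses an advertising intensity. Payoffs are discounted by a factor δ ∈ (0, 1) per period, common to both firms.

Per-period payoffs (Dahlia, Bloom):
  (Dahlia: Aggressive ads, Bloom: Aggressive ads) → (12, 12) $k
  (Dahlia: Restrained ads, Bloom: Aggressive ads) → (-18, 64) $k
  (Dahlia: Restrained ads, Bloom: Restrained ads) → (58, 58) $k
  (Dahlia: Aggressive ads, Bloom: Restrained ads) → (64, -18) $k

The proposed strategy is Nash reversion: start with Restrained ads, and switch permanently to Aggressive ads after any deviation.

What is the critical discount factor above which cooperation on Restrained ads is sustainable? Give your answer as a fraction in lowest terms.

3/26

One-period gain from deviating is 64 − 58 = 6. The loss is 58 − 12 = 46 in every subsequent period, with present value 46·δ/(1−δ).
Deviation is unprofitable when 46·δ/(1−δ) ≥ 6, i.e. δ/(1−δ) ≥ 3/23.
Equivalently δ ≥ 6/(6+46) = 3/26.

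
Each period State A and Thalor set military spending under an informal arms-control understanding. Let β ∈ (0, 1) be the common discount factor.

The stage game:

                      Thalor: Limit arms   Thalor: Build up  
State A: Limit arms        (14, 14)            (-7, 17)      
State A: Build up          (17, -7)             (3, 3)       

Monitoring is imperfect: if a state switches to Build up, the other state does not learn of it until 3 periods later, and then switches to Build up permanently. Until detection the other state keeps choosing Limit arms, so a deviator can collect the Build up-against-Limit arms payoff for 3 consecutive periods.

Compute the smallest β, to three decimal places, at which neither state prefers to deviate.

0.598

The best deviation is to choose Build up for all 3 undetected periods, earning 17 each, then 3 forever once detected.
Deviation value: 17(1−β^3)/(1−β) + 3β^3/(1−β); cooperation value: 14/(1−β).
IC: 14 ≥ 17(1−β^3) + 3β^3 = 17 − 14β^3.
So β^3 ≥ 3/14, giving β ≥ (3/14)^(1/3) ≈ 0.598.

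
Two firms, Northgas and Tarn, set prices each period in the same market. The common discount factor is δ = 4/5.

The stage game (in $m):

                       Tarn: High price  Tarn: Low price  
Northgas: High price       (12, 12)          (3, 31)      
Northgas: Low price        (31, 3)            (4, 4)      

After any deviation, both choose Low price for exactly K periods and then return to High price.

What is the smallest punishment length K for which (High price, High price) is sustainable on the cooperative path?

Need Σ_{k=1}^{K} δ^k ≥ (31−12)/(12−4) = 2.3750 at δ = 4/5.
At K = 4 the sum is 2.3616 < 2.3750; at K = 5 it is 2.6893 ≥ 2.3750.
So the minimum punishment length is K = 5.

5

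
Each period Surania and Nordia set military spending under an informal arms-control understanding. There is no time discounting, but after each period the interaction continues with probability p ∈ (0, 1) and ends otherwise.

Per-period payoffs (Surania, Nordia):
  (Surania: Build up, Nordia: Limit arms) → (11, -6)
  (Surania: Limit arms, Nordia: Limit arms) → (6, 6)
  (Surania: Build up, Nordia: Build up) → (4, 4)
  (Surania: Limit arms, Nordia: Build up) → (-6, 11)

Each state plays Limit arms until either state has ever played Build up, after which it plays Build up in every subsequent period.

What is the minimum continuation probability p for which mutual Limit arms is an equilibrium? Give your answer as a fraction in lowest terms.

5/7

Expected cooperation value is 6 + p·6 + p²·6 + … = 6/(1−p); deviation gives 11 + p·4/(1−p).
6 ≥ 11(1−p) + 4p ⇒ 7p ≥ 5 ⇒ p ≥ 5/7.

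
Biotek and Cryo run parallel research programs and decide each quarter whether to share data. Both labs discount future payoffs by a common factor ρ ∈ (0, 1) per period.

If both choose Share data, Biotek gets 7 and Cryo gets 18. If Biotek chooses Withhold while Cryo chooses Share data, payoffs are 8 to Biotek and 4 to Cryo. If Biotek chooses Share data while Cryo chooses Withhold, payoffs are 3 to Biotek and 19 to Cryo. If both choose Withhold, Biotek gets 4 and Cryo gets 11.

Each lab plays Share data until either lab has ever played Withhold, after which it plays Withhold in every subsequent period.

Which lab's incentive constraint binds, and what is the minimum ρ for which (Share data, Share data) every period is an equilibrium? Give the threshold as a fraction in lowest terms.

For Biotek: deviation gain 8−7 = 1, per-period punishment loss 7−4 = 3. IC gives ρ ≥ 1/4.
For Cryo: gain 1, loss 7 per period, so ρ ≥ 1/8.
The tighter constraint is Biotek's, so cooperation needs ρ ≥ 1/4.

Biotek; ρ ≥ 1/4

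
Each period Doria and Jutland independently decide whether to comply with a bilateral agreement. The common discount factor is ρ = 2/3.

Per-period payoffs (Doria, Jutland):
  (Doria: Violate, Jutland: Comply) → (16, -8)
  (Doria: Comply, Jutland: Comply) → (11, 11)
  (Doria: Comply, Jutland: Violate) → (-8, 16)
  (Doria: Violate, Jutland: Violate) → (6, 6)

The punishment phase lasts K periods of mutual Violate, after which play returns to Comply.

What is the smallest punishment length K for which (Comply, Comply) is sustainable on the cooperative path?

IC: ρ(1−ρ^K)/(1−ρ) ≥ (16−11)/(11−6) = 1.
With ρ = 2/3: need 1 − ρ^K ≥ 1·(1−2/3)/(2/3), i.e. ρ^K ≤ 0.5000.
Since (2/3)^1 = 0.6667 and (2/3)^2 = 0.4444, the smallest such K is 2.

2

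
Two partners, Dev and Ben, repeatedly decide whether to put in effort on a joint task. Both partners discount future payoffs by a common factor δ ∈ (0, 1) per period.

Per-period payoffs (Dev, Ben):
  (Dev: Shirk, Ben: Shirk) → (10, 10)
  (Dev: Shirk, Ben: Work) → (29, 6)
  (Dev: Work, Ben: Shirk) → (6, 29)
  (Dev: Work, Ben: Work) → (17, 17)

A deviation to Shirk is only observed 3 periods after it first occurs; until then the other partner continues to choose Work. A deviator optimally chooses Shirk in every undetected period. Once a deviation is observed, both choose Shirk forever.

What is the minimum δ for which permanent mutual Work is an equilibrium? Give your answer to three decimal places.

Deviating for the 3 undetected periods gains 29−17 = 12 per period over cooperation, then loses 17−10 = 7 per period forever once punishment starts.
Gain: 12(1 + δ + … + δ^2); loss: 7·δ^3/(1−δ).
No profitable deviation ⇔ 12(1−δ^3) ≤ 7·δ^3, i.e. δ^3 ≥ 12/(12+7) = 12/19.
Hence δ ≥ (12/19)^(1/3) ≈ 0.858.

0.858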